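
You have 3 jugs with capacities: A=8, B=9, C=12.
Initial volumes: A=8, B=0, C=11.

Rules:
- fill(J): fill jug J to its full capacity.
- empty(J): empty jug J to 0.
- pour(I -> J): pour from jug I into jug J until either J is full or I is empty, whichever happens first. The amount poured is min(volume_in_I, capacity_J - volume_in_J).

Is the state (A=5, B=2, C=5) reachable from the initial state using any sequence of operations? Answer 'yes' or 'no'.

BFS explored all 554 reachable states.
Reachable set includes: (0,0,0), (0,0,1), (0,0,2), (0,0,3), (0,0,4), (0,0,5), (0,0,6), (0,0,7), (0,0,8), (0,0,9), (0,0,10), (0,0,11) ...
Target (A=5, B=2, C=5) not in reachable set → no.

Answer: no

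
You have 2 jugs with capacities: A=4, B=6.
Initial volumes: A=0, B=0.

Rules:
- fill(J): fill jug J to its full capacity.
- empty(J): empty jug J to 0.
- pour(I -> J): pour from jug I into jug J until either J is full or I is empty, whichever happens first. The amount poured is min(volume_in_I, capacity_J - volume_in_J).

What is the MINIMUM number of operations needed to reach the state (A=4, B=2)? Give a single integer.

Answer: 2

Derivation:
BFS from (A=0, B=0). One shortest path:
  1. fill(B) -> (A=0 B=6)
  2. pour(B -> A) -> (A=4 B=2)
Reached target in 2 moves.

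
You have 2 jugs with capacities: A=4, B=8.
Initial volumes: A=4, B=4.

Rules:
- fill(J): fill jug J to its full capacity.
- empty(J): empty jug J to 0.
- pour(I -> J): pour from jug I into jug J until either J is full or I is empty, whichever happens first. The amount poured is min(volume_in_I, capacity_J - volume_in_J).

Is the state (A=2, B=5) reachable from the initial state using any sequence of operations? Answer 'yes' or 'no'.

Answer: no

Derivation:
BFS explored all 6 reachable states.
Reachable set includes: (0,0), (0,4), (0,8), (4,0), (4,4), (4,8)
Target (A=2, B=5) not in reachable set → no.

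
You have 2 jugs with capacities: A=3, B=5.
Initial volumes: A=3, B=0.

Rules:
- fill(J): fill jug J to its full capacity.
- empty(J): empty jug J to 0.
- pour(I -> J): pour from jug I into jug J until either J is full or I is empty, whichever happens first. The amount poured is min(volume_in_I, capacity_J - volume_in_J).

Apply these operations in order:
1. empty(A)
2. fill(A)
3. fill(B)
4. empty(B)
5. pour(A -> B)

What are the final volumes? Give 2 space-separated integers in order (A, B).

Answer: 0 3

Derivation:
Step 1: empty(A) -> (A=0 B=0)
Step 2: fill(A) -> (A=3 B=0)
Step 3: fill(B) -> (A=3 B=5)
Step 4: empty(B) -> (A=3 B=0)
Step 5: pour(A -> B) -> (A=0 B=3)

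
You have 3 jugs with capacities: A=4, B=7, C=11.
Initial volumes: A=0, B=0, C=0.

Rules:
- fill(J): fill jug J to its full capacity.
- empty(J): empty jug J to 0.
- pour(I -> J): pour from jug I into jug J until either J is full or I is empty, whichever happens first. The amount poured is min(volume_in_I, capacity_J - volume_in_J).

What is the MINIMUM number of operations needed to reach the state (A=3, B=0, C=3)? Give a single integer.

BFS from (A=0, B=0, C=0). One shortest path:
  1. fill(B) -> (A=0 B=7 C=0)
  2. pour(B -> A) -> (A=4 B=3 C=0)
  3. empty(A) -> (A=0 B=3 C=0)
  4. pour(B -> C) -> (A=0 B=0 C=3)
  5. fill(B) -> (A=0 B=7 C=3)
  6. pour(B -> A) -> (A=4 B=3 C=3)
  7. empty(A) -> (A=0 B=3 C=3)
  8. pour(B -> A) -> (A=3 B=0 C=3)
Reached target in 8 moves.

Answer: 8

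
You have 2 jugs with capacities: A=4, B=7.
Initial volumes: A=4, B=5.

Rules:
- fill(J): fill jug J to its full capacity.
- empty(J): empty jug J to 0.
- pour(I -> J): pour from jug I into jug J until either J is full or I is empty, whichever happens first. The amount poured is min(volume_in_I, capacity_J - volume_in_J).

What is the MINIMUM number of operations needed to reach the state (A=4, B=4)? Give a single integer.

Answer: 3

Derivation:
BFS from (A=4, B=5). One shortest path:
  1. empty(B) -> (A=4 B=0)
  2. pour(A -> B) -> (A=0 B=4)
  3. fill(A) -> (A=4 B=4)
Reached target in 3 moves.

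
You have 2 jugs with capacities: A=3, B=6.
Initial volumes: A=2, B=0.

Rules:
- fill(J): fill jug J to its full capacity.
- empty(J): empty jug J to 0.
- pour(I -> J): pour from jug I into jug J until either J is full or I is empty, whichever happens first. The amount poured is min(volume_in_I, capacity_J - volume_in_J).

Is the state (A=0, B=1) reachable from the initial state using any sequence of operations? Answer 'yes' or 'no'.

Answer: no

Derivation:
BFS explored all 12 reachable states.
Reachable set includes: (0,0), (0,2), (0,3), (0,5), (0,6), (2,0), (2,6), (3,0), (3,2), (3,3), (3,5), (3,6)
Target (A=0, B=1) not in reachable set → no.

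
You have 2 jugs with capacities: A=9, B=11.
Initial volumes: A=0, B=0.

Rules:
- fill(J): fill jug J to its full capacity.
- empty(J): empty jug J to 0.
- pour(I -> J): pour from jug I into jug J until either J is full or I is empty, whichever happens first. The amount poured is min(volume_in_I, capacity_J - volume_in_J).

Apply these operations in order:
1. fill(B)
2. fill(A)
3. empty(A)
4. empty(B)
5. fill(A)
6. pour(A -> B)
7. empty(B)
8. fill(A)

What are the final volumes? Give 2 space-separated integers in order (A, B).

Answer: 9 0

Derivation:
Step 1: fill(B) -> (A=0 B=11)
Step 2: fill(A) -> (A=9 B=11)
Step 3: empty(A) -> (A=0 B=11)
Step 4: empty(B) -> (A=0 B=0)
Step 5: fill(A) -> (A=9 B=0)
Step 6: pour(A -> B) -> (A=0 B=9)
Step 7: empty(B) -> (A=0 B=0)
Step 8: fill(A) -> (A=9 B=0)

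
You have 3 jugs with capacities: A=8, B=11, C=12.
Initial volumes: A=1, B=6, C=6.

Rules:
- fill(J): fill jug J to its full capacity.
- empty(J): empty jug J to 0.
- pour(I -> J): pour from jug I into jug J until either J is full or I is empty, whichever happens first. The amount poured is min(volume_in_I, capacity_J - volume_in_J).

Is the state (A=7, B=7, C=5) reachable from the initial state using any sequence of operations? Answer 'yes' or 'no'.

BFS explored all 635 reachable states.
Reachable set includes: (0,0,0), (0,0,1), (0,0,2), (0,0,3), (0,0,4), (0,0,5), (0,0,6), (0,0,7), (0,0,8), (0,0,9), (0,0,10), (0,0,11) ...
Target (A=7, B=7, C=5) not in reachable set → no.

Answer: no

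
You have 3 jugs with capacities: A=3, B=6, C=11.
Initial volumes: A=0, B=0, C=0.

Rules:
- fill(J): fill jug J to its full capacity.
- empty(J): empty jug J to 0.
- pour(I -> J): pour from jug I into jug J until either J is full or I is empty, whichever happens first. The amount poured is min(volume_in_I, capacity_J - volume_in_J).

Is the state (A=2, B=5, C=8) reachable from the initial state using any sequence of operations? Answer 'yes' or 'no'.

Answer: no

Derivation:
BFS explored all 236 reachable states.
Reachable set includes: (0,0,0), (0,0,1), (0,0,2), (0,0,3), (0,0,4), (0,0,5), (0,0,6), (0,0,7), (0,0,8), (0,0,9), (0,0,10), (0,0,11) ...
Target (A=2, B=5, C=8) not in reachable set → no.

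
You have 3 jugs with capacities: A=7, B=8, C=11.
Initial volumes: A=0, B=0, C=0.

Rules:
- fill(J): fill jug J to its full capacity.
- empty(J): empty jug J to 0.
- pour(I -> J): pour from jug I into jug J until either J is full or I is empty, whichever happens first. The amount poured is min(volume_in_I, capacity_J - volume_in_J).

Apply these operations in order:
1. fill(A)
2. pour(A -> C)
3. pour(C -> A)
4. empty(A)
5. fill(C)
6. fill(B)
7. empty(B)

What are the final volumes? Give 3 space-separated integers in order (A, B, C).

Step 1: fill(A) -> (A=7 B=0 C=0)
Step 2: pour(A -> C) -> (A=0 B=0 C=7)
Step 3: pour(C -> A) -> (A=7 B=0 C=0)
Step 4: empty(A) -> (A=0 B=0 C=0)
Step 5: fill(C) -> (A=0 B=0 C=11)
Step 6: fill(B) -> (A=0 B=8 C=11)
Step 7: empty(B) -> (A=0 B=0 C=11)

Answer: 0 0 11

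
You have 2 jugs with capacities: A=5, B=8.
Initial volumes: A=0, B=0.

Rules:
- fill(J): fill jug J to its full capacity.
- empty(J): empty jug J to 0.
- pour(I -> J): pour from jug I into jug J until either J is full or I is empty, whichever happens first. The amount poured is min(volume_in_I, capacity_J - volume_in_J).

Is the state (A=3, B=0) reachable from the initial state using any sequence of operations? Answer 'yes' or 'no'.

BFS from (A=0, B=0):
  1. fill(B) -> (A=0 B=8)
  2. pour(B -> A) -> (A=5 B=3)
  3. empty(A) -> (A=0 B=3)
  4. pour(B -> A) -> (A=3 B=0)
Target reached → yes.

Answer: yes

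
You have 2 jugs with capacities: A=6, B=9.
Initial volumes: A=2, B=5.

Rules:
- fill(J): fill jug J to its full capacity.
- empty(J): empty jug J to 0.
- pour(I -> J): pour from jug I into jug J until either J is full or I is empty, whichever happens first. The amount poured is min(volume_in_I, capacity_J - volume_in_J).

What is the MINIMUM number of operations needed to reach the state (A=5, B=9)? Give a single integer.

Answer: 3

Derivation:
BFS from (A=2, B=5). One shortest path:
  1. empty(A) -> (A=0 B=5)
  2. pour(B -> A) -> (A=5 B=0)
  3. fill(B) -> (A=5 B=9)
Reached target in 3 moves.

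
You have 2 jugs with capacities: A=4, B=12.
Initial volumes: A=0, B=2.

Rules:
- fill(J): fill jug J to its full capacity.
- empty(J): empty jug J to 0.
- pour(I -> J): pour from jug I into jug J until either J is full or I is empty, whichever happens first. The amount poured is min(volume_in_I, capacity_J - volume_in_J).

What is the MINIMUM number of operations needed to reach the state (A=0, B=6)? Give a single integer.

BFS from (A=0, B=2). One shortest path:
  1. fill(A) -> (A=4 B=2)
  2. pour(A -> B) -> (A=0 B=6)
Reached target in 2 moves.

Answer: 2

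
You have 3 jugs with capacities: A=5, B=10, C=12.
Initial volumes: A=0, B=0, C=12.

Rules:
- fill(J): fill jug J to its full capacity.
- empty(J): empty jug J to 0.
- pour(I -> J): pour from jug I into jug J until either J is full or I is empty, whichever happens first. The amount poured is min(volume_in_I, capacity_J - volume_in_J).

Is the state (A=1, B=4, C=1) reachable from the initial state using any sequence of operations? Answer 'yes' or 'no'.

BFS explored all 462 reachable states.
Reachable set includes: (0,0,0), (0,0,1), (0,0,2), (0,0,3), (0,0,4), (0,0,5), (0,0,6), (0,0,7), (0,0,8), (0,0,9), (0,0,10), (0,0,11) ...
Target (A=1, B=4, C=1) not in reachable set → no.

Answer: no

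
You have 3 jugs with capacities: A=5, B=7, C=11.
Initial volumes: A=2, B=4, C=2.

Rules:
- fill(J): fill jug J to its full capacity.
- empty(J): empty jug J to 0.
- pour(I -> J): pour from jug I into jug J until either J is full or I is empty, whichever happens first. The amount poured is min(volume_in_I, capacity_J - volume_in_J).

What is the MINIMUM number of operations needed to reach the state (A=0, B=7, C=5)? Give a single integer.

BFS from (A=2, B=4, C=2). One shortest path:
  1. fill(A) -> (A=5 B=4 C=2)
  2. fill(B) -> (A=5 B=7 C=2)
  3. empty(C) -> (A=5 B=7 C=0)
  4. pour(A -> C) -> (A=0 B=7 C=5)
Reached target in 4 moves.

Answer: 4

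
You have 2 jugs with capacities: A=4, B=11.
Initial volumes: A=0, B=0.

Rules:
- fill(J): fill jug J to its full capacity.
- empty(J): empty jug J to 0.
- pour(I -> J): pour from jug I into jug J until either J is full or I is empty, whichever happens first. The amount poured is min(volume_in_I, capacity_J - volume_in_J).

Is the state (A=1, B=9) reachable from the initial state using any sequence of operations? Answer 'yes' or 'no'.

Answer: no

Derivation:
BFS explored all 30 reachable states.
Reachable set includes: (0,0), (0,1), (0,2), (0,3), (0,4), (0,5), (0,6), (0,7), (0,8), (0,9), (0,10), (0,11) ...
Target (A=1, B=9) not in reachable set → no.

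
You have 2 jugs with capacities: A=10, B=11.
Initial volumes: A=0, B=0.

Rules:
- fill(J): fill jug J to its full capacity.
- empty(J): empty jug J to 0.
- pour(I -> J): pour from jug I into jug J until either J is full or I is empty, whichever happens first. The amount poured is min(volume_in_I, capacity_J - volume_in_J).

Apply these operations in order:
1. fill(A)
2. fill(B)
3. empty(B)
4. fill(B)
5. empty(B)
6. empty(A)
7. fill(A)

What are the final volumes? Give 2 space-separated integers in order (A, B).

Answer: 10 0

Derivation:
Step 1: fill(A) -> (A=10 B=0)
Step 2: fill(B) -> (A=10 B=11)
Step 3: empty(B) -> (A=10 B=0)
Step 4: fill(B) -> (A=10 B=11)
Step 5: empty(B) -> (A=10 B=0)
Step 6: empty(A) -> (A=0 B=0)
Step 7: fill(A) -> (A=10 B=0)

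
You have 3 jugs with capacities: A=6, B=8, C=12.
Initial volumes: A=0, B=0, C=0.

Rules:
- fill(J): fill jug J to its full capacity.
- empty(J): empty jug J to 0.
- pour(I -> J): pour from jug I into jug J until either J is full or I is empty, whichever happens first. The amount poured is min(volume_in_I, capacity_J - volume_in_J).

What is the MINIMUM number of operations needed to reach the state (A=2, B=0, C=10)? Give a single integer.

Answer: 5

Derivation:
BFS from (A=0, B=0, C=0). One shortest path:
  1. fill(C) -> (A=0 B=0 C=12)
  2. pour(C -> B) -> (A=0 B=8 C=4)
  3. pour(B -> A) -> (A=6 B=2 C=4)
  4. pour(A -> C) -> (A=0 B=2 C=10)
  5. pour(B -> A) -> (A=2 B=0 C=10)
Reached target in 5 moves.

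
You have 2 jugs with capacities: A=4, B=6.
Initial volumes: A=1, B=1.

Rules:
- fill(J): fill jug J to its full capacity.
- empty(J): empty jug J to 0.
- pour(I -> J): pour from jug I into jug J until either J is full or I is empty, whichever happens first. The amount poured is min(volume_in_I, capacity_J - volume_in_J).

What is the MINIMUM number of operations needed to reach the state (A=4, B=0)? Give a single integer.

Answer: 2

Derivation:
BFS from (A=1, B=1). One shortest path:
  1. fill(A) -> (A=4 B=1)
  2. empty(B) -> (A=4 B=0)
Reached target in 2 moves.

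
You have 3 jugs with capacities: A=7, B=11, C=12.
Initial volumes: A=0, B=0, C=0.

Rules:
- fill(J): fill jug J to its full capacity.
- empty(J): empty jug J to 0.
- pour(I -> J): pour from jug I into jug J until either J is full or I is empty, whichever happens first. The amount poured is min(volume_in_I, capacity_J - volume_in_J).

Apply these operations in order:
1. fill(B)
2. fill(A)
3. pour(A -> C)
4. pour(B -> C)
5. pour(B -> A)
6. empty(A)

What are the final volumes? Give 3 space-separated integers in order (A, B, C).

Answer: 0 0 12

Derivation:
Step 1: fill(B) -> (A=0 B=11 C=0)
Step 2: fill(A) -> (A=7 B=11 C=0)
Step 3: pour(A -> C) -> (A=0 B=11 C=7)
Step 4: pour(B -> C) -> (A=0 B=6 C=12)
Step 5: pour(B -> A) -> (A=6 B=0 C=12)
Step 6: empty(A) -> (A=0 B=0 C=12)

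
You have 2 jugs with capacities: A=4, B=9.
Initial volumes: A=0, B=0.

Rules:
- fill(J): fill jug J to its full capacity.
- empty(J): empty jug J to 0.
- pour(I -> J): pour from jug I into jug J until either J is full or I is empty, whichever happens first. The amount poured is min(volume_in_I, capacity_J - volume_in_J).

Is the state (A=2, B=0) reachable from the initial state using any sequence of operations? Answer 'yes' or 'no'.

BFS from (A=0, B=0):
  1. fill(B) -> (A=0 B=9)
  2. pour(B -> A) -> (A=4 B=5)
  3. empty(A) -> (A=0 B=5)
  4. pour(B -> A) -> (A=4 B=1)
  5. empty(A) -> (A=0 B=1)
  6. pour(B -> A) -> (A=1 B=0)
  7. fill(B) -> (A=1 B=9)
  8. pour(B -> A) -> (A=4 B=6)
  9. empty(A) -> (A=0 B=6)
  10. pour(B -> A) -> (A=4 B=2)
  11. empty(A) -> (A=0 B=2)
  12. pour(B -> A) -> (A=2 B=0)
Target reached → yes.

Answer: yes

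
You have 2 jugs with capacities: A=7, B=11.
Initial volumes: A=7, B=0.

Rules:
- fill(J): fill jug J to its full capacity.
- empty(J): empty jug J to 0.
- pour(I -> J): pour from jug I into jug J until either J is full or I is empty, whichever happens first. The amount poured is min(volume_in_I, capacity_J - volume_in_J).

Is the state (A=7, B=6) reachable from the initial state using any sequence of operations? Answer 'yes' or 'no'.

BFS from (A=7, B=0):
  1. pour(A -> B) -> (A=0 B=7)
  2. fill(A) -> (A=7 B=7)
  3. pour(A -> B) -> (A=3 B=11)
  4. empty(B) -> (A=3 B=0)
  5. pour(A -> B) -> (A=0 B=3)
  6. fill(A) -> (A=7 B=3)
  7. pour(A -> B) -> (A=0 B=10)
  8. fill(A) -> (A=7 B=10)
  9. pour(A -> B) -> (A=6 B=11)
  10. empty(B) -> (A=6 B=0)
  11. pour(A -> B) -> (A=0 B=6)
  12. fill(A) -> (A=7 B=6)
Target reached → yes.

Answer: yes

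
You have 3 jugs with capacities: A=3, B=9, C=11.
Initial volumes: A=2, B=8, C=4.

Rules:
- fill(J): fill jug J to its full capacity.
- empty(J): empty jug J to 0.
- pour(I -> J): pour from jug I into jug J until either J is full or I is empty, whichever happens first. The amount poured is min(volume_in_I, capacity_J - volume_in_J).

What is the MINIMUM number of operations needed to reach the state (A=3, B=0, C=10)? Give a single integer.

BFS from (A=2, B=8, C=4). One shortest path:
  1. empty(B) -> (A=2 B=0 C=4)
  2. fill(C) -> (A=2 B=0 C=11)
  3. pour(C -> A) -> (A=3 B=0 C=10)
Reached target in 3 moves.

Answer: 3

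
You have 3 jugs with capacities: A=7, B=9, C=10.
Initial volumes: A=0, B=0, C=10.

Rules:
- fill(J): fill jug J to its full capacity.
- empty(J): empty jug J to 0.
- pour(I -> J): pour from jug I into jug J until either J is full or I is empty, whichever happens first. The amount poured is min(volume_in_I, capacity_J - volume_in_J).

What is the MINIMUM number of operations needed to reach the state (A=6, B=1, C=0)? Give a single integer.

Answer: 7

Derivation:
BFS from (A=0, B=0, C=10). One shortest path:
  1. pour(C -> B) -> (A=0 B=9 C=1)
  2. pour(C -> A) -> (A=1 B=9 C=0)
  3. pour(B -> C) -> (A=1 B=0 C=9)
  4. pour(A -> B) -> (A=0 B=1 C=9)
  5. fill(A) -> (A=7 B=1 C=9)
  6. pour(A -> C) -> (A=6 B=1 C=10)
  7. empty(C) -> (A=6 B=1 C=0)
Reached target in 7 moves.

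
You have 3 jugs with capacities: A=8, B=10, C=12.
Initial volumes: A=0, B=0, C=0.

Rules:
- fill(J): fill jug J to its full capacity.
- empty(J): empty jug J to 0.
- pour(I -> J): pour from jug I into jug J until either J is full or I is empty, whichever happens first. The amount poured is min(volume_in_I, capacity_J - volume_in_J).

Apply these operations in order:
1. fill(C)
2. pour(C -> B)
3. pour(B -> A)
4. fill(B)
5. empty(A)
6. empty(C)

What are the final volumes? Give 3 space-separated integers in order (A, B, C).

Step 1: fill(C) -> (A=0 B=0 C=12)
Step 2: pour(C -> B) -> (A=0 B=10 C=2)
Step 3: pour(B -> A) -> (A=8 B=2 C=2)
Step 4: fill(B) -> (A=8 B=10 C=2)
Step 5: empty(A) -> (A=0 B=10 C=2)
Step 6: empty(C) -> (A=0 B=10 C=0)

Answer: 0 10 0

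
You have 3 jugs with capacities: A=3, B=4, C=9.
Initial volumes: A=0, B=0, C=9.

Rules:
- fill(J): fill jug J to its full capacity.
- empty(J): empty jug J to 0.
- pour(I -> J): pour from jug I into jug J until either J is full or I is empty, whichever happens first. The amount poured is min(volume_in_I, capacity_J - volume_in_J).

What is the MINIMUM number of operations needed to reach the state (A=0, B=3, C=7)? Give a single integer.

Answer: 6

Derivation:
BFS from (A=0, B=0, C=9). One shortest path:
  1. fill(B) -> (A=0 B=4 C=9)
  2. pour(B -> A) -> (A=3 B=1 C=9)
  3. empty(A) -> (A=0 B=1 C=9)
  4. pour(B -> A) -> (A=1 B=0 C=9)
  5. pour(C -> A) -> (A=3 B=0 C=7)
  6. pour(A -> B) -> (A=0 B=3 C=7)
Reached target in 6 moves.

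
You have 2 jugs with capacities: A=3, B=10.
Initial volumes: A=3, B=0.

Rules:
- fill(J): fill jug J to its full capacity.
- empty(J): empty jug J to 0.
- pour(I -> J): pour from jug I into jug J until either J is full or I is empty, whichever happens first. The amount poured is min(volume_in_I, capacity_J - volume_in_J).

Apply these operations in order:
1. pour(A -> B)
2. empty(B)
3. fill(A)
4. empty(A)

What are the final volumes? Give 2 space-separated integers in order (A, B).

Answer: 0 0

Derivation:
Step 1: pour(A -> B) -> (A=0 B=3)
Step 2: empty(B) -> (A=0 B=0)
Step 3: fill(A) -> (A=3 B=0)
Step 4: empty(A) -> (A=0 B=0)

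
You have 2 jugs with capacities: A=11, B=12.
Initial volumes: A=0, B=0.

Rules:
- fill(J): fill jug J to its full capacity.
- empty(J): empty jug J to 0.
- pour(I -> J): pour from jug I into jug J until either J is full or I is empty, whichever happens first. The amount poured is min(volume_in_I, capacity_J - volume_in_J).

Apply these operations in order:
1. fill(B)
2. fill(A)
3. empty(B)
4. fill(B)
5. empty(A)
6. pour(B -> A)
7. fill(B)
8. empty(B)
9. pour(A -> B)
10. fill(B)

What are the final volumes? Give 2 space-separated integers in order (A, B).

Step 1: fill(B) -> (A=0 B=12)
Step 2: fill(A) -> (A=11 B=12)
Step 3: empty(B) -> (A=11 B=0)
Step 4: fill(B) -> (A=11 B=12)
Step 5: empty(A) -> (A=0 B=12)
Step 6: pour(B -> A) -> (A=11 B=1)
Step 7: fill(B) -> (A=11 B=12)
Step 8: empty(B) -> (A=11 B=0)
Step 9: pour(A -> B) -> (A=0 B=11)
Step 10: fill(B) -> (A=0 B=12)

Answer: 0 12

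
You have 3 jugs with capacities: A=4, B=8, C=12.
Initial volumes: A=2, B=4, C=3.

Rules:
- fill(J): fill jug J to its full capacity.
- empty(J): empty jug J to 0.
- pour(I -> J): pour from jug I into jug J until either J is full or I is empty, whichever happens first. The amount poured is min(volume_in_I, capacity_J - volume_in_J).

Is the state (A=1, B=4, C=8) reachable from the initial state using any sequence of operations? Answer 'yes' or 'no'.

Answer: no

Derivation:
BFS explored all 201 reachable states.
Reachable set includes: (0,0,0), (0,0,1), (0,0,2), (0,0,3), (0,0,4), (0,0,5), (0,0,6), (0,0,7), (0,0,8), (0,0,9), (0,0,10), (0,0,11) ...
Target (A=1, B=4, C=8) not in reachable set → no.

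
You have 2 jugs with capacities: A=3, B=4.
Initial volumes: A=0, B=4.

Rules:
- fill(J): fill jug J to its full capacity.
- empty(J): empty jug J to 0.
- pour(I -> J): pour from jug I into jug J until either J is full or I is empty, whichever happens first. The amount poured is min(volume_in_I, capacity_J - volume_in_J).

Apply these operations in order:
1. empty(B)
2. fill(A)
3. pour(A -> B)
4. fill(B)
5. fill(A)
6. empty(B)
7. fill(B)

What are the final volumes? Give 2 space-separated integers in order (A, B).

Step 1: empty(B) -> (A=0 B=0)
Step 2: fill(A) -> (A=3 B=0)
Step 3: pour(A -> B) -> (A=0 B=3)
Step 4: fill(B) -> (A=0 B=4)
Step 5: fill(A) -> (A=3 B=4)
Step 6: empty(B) -> (A=3 B=0)
Step 7: fill(B) -> (A=3 B=4)

Answer: 3 4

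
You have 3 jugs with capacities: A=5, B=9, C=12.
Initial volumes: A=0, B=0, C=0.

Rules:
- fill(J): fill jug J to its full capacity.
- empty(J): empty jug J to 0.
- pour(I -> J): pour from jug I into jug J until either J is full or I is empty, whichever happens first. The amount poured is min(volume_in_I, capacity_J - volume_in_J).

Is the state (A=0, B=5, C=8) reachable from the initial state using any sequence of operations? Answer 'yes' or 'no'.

BFS from (A=0, B=0, C=0):
  1. fill(A) -> (A=5 B=0 C=0)
  2. fill(C) -> (A=5 B=0 C=12)
  3. pour(A -> B) -> (A=0 B=5 C=12)
  4. fill(A) -> (A=5 B=5 C=12)
  5. pour(C -> B) -> (A=5 B=9 C=8)
  6. empty(B) -> (A=5 B=0 C=8)
  7. pour(A -> B) -> (A=0 B=5 C=8)
Target reached → yes.

Answer: yes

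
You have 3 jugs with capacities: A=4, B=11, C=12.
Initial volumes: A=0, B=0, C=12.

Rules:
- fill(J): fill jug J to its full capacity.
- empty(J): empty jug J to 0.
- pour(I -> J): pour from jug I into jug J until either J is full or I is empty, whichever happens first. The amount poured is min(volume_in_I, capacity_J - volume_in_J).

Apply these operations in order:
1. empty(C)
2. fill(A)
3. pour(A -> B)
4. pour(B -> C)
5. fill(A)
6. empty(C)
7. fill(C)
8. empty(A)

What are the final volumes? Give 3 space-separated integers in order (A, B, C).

Answer: 0 0 12

Derivation:
Step 1: empty(C) -> (A=0 B=0 C=0)
Step 2: fill(A) -> (A=4 B=0 C=0)
Step 3: pour(A -> B) -> (A=0 B=4 C=0)
Step 4: pour(B -> C) -> (A=0 B=0 C=4)
Step 5: fill(A) -> (A=4 B=0 C=4)
Step 6: empty(C) -> (A=4 B=0 C=0)
Step 7: fill(C) -> (A=4 B=0 C=12)
Step 8: empty(A) -> (A=0 B=0 C=12)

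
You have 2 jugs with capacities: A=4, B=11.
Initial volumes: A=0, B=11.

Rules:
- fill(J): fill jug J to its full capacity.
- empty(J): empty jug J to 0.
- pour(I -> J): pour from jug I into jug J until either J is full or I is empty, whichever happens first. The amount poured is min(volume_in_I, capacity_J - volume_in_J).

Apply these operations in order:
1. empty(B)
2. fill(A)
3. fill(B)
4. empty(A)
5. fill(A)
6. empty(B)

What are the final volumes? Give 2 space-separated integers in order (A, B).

Step 1: empty(B) -> (A=0 B=0)
Step 2: fill(A) -> (A=4 B=0)
Step 3: fill(B) -> (A=4 B=11)
Step 4: empty(A) -> (A=0 B=11)
Step 5: fill(A) -> (A=4 B=11)
Step 6: empty(B) -> (A=4 B=0)

Answer: 4 0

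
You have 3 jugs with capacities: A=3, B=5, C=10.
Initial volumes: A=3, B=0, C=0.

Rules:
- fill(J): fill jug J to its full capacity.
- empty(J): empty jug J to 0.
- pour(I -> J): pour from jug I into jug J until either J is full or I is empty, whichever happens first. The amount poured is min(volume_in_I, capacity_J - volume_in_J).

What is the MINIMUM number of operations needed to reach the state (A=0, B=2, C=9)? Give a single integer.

Answer: 6

Derivation:
BFS from (A=3, B=0, C=0). One shortest path:
  1. fill(B) -> (A=3 B=5 C=0)
  2. pour(A -> C) -> (A=0 B=5 C=3)
  3. fill(A) -> (A=3 B=5 C=3)
  4. pour(A -> C) -> (A=0 B=5 C=6)
  5. pour(B -> A) -> (A=3 B=2 C=6)
  6. pour(A -> C) -> (A=0 B=2 C=9)
Reached target in 6 moves.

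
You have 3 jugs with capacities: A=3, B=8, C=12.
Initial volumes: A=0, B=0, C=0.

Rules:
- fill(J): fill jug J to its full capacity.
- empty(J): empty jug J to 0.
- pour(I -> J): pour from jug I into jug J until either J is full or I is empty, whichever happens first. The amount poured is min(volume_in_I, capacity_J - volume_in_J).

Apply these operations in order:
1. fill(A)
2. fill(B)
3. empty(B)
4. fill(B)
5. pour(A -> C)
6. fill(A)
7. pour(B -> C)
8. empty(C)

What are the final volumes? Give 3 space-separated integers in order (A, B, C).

Step 1: fill(A) -> (A=3 B=0 C=0)
Step 2: fill(B) -> (A=3 B=8 C=0)
Step 3: empty(B) -> (A=3 B=0 C=0)
Step 4: fill(B) -> (A=3 B=8 C=0)
Step 5: pour(A -> C) -> (A=0 B=8 C=3)
Step 6: fill(A) -> (A=3 B=8 C=3)
Step 7: pour(B -> C) -> (A=3 B=0 C=11)
Step 8: empty(C) -> (A=3 B=0 C=0)

Answer: 3 0 0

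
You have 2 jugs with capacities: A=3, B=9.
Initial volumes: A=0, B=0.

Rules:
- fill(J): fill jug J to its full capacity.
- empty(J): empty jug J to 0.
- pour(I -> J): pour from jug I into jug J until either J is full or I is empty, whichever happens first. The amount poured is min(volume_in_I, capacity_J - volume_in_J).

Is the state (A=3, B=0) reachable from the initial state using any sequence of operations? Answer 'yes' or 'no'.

BFS from (A=0, B=0):
  1. fill(A) -> (A=3 B=0)
Target reached → yes.

Answer: yes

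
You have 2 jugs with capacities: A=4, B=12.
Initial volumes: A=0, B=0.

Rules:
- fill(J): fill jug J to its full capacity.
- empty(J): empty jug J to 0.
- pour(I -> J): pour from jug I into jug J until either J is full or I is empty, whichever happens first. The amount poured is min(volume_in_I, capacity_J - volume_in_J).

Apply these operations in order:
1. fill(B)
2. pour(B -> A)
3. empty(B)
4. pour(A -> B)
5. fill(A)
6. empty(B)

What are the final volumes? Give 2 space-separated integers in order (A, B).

Step 1: fill(B) -> (A=0 B=12)
Step 2: pour(B -> A) -> (A=4 B=8)
Step 3: empty(B) -> (A=4 B=0)
Step 4: pour(A -> B) -> (A=0 B=4)
Step 5: fill(A) -> (A=4 B=4)
Step 6: empty(B) -> (A=4 B=0)

Answer: 4 0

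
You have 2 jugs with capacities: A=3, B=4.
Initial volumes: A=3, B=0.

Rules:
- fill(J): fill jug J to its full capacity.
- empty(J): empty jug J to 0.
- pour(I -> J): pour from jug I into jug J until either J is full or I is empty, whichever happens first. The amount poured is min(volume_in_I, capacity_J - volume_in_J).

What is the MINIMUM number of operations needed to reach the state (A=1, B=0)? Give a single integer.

Answer: 5

Derivation:
BFS from (A=3, B=0). One shortest path:
  1. empty(A) -> (A=0 B=0)
  2. fill(B) -> (A=0 B=4)
  3. pour(B -> A) -> (A=3 B=1)
  4. empty(A) -> (A=0 B=1)
  5. pour(B -> A) -> (A=1 B=0)
Reached target in 5 moves.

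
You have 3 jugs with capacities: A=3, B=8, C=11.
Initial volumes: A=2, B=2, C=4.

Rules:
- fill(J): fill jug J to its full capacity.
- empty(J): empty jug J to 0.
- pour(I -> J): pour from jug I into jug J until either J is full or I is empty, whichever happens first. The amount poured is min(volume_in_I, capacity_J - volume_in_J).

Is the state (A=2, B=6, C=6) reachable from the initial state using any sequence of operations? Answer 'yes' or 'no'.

Answer: no

Derivation:
BFS explored all 293 reachable states.
Reachable set includes: (0,0,0), (0,0,1), (0,0,2), (0,0,3), (0,0,4), (0,0,5), (0,0,6), (0,0,7), (0,0,8), (0,0,9), (0,0,10), (0,0,11) ...
Target (A=2, B=6, C=6) not in reachable set → no.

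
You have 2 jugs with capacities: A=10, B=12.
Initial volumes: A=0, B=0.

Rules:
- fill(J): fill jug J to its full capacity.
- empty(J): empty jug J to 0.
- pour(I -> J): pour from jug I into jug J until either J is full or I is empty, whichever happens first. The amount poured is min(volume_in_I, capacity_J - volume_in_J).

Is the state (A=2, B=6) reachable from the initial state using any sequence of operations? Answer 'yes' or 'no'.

Answer: no

Derivation:
BFS explored all 22 reachable states.
Reachable set includes: (0,0), (0,2), (0,4), (0,6), (0,8), (0,10), (0,12), (2,0), (2,12), (4,0), (4,12), (6,0) ...
Target (A=2, B=6) not in reachable set → no.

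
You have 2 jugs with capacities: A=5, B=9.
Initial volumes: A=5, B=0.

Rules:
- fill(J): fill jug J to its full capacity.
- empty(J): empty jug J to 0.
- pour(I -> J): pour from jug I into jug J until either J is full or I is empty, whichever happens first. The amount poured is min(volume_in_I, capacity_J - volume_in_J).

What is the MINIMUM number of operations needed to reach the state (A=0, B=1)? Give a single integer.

BFS from (A=5, B=0). One shortest path:
  1. pour(A -> B) -> (A=0 B=5)
  2. fill(A) -> (A=5 B=5)
  3. pour(A -> B) -> (A=1 B=9)
  4. empty(B) -> (A=1 B=0)
  5. pour(A -> B) -> (A=0 B=1)
Reached target in 5 moves.

Answer: 5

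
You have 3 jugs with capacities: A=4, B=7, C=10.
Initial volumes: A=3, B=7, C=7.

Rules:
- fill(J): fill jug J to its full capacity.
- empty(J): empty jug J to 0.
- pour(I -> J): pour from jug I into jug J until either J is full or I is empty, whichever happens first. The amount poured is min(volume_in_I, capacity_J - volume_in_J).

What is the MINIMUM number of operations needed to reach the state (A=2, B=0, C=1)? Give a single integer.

Answer: 7

Derivation:
BFS from (A=3, B=7, C=7). One shortest path:
  1. pour(B -> A) -> (A=4 B=6 C=7)
  2. empty(A) -> (A=0 B=6 C=7)
  3. pour(B -> A) -> (A=4 B=2 C=7)
  4. pour(A -> C) -> (A=1 B=2 C=10)
  5. empty(C) -> (A=1 B=2 C=0)
  6. pour(A -> C) -> (A=0 B=2 C=1)
  7. pour(B -> A) -> (A=2 B=0 C=1)
Reached target in 7 moves.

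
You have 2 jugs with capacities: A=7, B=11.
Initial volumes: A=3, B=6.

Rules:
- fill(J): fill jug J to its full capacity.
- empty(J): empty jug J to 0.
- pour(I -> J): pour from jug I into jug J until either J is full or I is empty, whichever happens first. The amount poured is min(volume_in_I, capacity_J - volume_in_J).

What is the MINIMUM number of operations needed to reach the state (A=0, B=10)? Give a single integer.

BFS from (A=3, B=6). One shortest path:
  1. empty(B) -> (A=3 B=0)
  2. pour(A -> B) -> (A=0 B=3)
  3. fill(A) -> (A=7 B=3)
  4. pour(A -> B) -> (A=0 B=10)
Reached target in 4 moves.

Answer: 4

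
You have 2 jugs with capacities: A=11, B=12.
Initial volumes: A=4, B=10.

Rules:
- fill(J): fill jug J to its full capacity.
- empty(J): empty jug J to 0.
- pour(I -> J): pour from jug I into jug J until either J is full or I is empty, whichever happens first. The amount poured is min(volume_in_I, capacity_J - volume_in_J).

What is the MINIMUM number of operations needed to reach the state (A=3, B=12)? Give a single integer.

BFS from (A=4, B=10). One shortest path:
  1. empty(B) -> (A=4 B=0)
  2. pour(A -> B) -> (A=0 B=4)
  3. fill(A) -> (A=11 B=4)
  4. pour(A -> B) -> (A=3 B=12)
Reached target in 4 moves.

Answer: 4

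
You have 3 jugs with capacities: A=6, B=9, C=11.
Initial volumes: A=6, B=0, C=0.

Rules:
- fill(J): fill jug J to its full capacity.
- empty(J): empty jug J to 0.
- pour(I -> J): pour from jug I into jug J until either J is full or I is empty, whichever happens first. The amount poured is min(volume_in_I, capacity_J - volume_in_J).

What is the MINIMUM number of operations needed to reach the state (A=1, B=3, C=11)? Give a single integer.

Answer: 4

Derivation:
BFS from (A=6, B=0, C=0). One shortest path:
  1. fill(B) -> (A=6 B=9 C=0)
  2. pour(A -> C) -> (A=0 B=9 C=6)
  3. pour(B -> A) -> (A=6 B=3 C=6)
  4. pour(A -> C) -> (A=1 B=3 C=11)
Reached target in 4 moves.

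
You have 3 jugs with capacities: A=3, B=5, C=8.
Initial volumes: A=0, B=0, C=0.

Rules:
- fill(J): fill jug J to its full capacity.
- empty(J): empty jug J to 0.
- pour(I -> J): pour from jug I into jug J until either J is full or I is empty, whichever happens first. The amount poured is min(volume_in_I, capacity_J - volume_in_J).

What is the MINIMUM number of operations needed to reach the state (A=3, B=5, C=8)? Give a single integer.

Answer: 3

Derivation:
BFS from (A=0, B=0, C=0). One shortest path:
  1. fill(A) -> (A=3 B=0 C=0)
  2. fill(B) -> (A=3 B=5 C=0)
  3. fill(C) -> (A=3 B=5 C=8)
Reached target in 3 moves.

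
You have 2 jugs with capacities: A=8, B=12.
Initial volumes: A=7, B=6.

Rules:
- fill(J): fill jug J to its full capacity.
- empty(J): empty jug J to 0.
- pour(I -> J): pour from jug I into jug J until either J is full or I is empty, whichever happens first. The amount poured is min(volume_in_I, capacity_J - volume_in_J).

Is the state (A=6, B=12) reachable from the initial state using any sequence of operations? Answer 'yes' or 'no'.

BFS from (A=7, B=6):
  1. empty(A) -> (A=0 B=6)
  2. pour(B -> A) -> (A=6 B=0)
  3. fill(B) -> (A=6 B=12)
Target reached → yes.

Answer: yes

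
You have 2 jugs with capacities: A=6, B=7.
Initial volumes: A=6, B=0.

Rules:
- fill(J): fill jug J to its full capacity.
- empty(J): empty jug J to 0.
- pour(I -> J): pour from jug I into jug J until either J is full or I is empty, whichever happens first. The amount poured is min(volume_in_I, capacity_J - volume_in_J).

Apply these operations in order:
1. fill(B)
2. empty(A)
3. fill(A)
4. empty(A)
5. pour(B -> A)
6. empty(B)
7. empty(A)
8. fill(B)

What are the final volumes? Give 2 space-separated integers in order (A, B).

Step 1: fill(B) -> (A=6 B=7)
Step 2: empty(A) -> (A=0 B=7)
Step 3: fill(A) -> (A=6 B=7)
Step 4: empty(A) -> (A=0 B=7)
Step 5: pour(B -> A) -> (A=6 B=1)
Step 6: empty(B) -> (A=6 B=0)
Step 7: empty(A) -> (A=0 B=0)
Step 8: fill(B) -> (A=0 B=7)

Answer: 0 7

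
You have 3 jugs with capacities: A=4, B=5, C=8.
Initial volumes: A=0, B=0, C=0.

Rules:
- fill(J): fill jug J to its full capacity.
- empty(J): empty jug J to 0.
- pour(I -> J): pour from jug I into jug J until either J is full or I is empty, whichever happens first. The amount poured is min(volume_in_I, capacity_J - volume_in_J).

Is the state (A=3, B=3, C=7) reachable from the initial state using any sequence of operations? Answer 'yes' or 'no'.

Answer: no

Derivation:
BFS explored all 186 reachable states.
Reachable set includes: (0,0,0), (0,0,1), (0,0,2), (0,0,3), (0,0,4), (0,0,5), (0,0,6), (0,0,7), (0,0,8), (0,1,0), (0,1,1), (0,1,2) ...
Target (A=3, B=3, C=7) not in reachable set → no.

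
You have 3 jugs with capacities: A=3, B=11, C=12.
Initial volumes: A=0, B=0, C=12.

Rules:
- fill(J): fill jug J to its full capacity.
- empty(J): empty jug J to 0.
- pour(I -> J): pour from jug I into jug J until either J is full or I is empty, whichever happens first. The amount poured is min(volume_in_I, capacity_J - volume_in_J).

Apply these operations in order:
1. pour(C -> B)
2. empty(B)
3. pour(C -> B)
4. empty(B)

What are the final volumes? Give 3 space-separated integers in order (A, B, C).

Step 1: pour(C -> B) -> (A=0 B=11 C=1)
Step 2: empty(B) -> (A=0 B=0 C=1)
Step 3: pour(C -> B) -> (A=0 B=1 C=0)
Step 4: empty(B) -> (A=0 B=0 C=0)

Answer: 0 0 0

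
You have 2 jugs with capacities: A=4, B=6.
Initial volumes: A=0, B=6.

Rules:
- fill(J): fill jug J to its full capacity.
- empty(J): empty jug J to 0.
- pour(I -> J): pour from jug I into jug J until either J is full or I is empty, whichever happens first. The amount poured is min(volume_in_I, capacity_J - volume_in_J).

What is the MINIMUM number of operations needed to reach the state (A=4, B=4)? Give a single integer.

Answer: 4

Derivation:
BFS from (A=0, B=6). One shortest path:
  1. fill(A) -> (A=4 B=6)
  2. empty(B) -> (A=4 B=0)
  3. pour(A -> B) -> (A=0 B=4)
  4. fill(A) -> (A=4 B=4)
Reached target in 4 moves.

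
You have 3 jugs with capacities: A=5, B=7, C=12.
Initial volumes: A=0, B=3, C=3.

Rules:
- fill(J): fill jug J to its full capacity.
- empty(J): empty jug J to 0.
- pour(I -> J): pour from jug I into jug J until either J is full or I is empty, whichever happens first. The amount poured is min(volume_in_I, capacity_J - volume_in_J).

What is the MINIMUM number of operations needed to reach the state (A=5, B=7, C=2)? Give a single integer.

Answer: 5

Derivation:
BFS from (A=0, B=3, C=3). One shortest path:
  1. fill(B) -> (A=0 B=7 C=3)
  2. fill(C) -> (A=0 B=7 C=12)
  3. pour(C -> A) -> (A=5 B=7 C=7)
  4. empty(A) -> (A=0 B=7 C=7)
  5. pour(C -> A) -> (A=5 B=7 C=2)
Reached target in 5 moves.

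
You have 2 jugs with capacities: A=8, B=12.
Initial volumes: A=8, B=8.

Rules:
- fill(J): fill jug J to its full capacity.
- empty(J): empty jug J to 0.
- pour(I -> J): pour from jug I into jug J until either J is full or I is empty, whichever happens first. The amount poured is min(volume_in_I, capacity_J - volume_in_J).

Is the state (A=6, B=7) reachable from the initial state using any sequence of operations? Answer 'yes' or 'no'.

Answer: no

Derivation:
BFS explored all 10 reachable states.
Reachable set includes: (0,0), (0,4), (0,8), (0,12), (4,0), (4,12), (8,0), (8,4), (8,8), (8,12)
Target (A=6, B=7) not in reachable set → no.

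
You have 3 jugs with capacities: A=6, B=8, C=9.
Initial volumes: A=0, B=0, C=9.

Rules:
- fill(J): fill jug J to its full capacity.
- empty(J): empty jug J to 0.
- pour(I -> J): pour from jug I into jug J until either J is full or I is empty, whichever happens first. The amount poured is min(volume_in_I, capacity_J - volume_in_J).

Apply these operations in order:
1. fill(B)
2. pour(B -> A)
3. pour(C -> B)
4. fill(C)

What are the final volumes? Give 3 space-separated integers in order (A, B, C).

Step 1: fill(B) -> (A=0 B=8 C=9)
Step 2: pour(B -> A) -> (A=6 B=2 C=9)
Step 3: pour(C -> B) -> (A=6 B=8 C=3)
Step 4: fill(C) -> (A=6 B=8 C=9)

Answer: 6 8 9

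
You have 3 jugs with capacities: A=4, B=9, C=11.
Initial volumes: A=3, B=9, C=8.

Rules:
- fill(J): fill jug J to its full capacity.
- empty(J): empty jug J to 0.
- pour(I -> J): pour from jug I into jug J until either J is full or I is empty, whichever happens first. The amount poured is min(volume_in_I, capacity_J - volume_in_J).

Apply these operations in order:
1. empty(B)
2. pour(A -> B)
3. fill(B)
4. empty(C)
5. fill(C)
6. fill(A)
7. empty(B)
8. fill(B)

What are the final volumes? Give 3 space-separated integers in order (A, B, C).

Step 1: empty(B) -> (A=3 B=0 C=8)
Step 2: pour(A -> B) -> (A=0 B=3 C=8)
Step 3: fill(B) -> (A=0 B=9 C=8)
Step 4: empty(C) -> (A=0 B=9 C=0)
Step 5: fill(C) -> (A=0 B=9 C=11)
Step 6: fill(A) -> (A=4 B=9 C=11)
Step 7: empty(B) -> (A=4 B=0 C=11)
Step 8: fill(B) -> (A=4 B=9 C=11)

Answer: 4 9 11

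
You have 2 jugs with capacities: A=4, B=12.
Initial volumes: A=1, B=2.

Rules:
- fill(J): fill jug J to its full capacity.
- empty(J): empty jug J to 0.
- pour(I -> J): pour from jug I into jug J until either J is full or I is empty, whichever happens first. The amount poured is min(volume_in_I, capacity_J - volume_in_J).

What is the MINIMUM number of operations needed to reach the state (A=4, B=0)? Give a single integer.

Answer: 2

Derivation:
BFS from (A=1, B=2). One shortest path:
  1. fill(A) -> (A=4 B=2)
  2. empty(B) -> (A=4 B=0)
Reached target in 2 moves.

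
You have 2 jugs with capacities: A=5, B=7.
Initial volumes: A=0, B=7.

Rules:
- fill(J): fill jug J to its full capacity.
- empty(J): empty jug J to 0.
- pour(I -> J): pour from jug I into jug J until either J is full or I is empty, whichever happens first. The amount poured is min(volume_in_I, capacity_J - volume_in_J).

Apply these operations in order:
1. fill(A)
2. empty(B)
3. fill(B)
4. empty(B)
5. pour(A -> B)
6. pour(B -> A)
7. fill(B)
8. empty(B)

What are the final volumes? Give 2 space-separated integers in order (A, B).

Step 1: fill(A) -> (A=5 B=7)
Step 2: empty(B) -> (A=5 B=0)
Step 3: fill(B) -> (A=5 B=7)
Step 4: empty(B) -> (A=5 B=0)
Step 5: pour(A -> B) -> (A=0 B=5)
Step 6: pour(B -> A) -> (A=5 B=0)
Step 7: fill(B) -> (A=5 B=7)
Step 8: empty(B) -> (A=5 B=0)

Answer: 5 0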